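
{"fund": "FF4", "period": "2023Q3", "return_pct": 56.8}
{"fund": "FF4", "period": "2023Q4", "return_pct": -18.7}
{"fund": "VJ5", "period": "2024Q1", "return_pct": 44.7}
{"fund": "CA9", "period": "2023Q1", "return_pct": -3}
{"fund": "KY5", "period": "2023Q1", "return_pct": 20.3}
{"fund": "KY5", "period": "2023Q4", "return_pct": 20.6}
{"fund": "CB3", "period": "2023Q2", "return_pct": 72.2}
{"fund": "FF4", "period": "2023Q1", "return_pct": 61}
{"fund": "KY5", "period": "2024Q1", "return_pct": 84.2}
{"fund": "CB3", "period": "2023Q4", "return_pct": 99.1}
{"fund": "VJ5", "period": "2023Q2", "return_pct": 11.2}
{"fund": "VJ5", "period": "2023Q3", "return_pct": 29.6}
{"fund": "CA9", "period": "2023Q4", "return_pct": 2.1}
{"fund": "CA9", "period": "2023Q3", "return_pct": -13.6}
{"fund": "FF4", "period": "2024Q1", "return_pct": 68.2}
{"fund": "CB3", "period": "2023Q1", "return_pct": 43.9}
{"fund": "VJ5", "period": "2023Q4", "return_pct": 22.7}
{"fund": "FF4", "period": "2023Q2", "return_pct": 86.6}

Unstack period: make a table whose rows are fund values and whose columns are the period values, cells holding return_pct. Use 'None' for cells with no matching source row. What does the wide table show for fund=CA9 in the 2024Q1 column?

None

No long-format row has fund=CA9 and period=2024Q1, so the cell is None.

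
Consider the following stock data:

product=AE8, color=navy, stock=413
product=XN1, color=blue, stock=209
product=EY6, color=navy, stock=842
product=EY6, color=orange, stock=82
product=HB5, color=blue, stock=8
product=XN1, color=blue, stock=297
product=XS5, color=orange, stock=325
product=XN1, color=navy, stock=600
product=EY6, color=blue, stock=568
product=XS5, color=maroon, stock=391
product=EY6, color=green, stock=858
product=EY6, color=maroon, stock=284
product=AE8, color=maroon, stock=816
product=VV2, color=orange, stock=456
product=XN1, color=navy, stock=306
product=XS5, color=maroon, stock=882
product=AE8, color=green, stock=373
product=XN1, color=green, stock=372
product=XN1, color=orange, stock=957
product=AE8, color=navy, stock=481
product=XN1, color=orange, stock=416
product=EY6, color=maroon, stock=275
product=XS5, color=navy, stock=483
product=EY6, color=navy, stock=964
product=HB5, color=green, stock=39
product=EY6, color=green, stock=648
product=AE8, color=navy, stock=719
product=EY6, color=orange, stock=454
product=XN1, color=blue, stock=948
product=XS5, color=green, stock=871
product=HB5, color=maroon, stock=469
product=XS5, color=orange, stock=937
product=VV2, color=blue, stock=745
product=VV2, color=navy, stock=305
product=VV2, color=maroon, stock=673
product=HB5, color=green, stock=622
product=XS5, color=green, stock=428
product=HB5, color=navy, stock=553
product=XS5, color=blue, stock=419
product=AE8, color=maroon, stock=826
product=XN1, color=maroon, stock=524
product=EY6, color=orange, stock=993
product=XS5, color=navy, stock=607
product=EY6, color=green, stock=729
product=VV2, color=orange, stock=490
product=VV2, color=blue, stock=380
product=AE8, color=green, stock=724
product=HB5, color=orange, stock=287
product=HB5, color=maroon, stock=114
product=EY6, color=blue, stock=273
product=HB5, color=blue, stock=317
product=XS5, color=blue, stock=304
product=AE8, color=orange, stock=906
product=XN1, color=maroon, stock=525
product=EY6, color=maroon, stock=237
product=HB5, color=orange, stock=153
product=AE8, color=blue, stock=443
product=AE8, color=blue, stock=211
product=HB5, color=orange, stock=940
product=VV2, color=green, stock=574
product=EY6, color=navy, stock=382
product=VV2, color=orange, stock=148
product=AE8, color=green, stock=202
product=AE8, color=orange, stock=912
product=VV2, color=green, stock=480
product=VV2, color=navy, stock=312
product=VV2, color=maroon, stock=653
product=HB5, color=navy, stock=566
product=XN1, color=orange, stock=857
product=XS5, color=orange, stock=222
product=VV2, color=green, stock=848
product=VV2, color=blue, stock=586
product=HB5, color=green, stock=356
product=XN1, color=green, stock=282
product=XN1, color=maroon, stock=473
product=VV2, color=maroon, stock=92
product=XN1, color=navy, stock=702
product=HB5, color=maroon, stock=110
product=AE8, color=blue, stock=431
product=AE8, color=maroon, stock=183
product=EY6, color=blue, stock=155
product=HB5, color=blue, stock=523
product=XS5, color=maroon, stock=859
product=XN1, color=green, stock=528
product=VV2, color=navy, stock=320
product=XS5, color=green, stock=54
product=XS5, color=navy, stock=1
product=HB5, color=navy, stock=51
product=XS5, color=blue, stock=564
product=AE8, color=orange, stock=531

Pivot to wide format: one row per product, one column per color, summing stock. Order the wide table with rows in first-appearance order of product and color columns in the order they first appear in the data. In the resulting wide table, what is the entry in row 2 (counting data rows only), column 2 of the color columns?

With rows in first-appearance order of product, row 2 is product=XN1. color columns in first-appearance order: navy, blue, orange, maroon, green; column 2 is blue.
Long rows with product=XN1, color=blue: 209 + 297 + 948 = 1454.

1454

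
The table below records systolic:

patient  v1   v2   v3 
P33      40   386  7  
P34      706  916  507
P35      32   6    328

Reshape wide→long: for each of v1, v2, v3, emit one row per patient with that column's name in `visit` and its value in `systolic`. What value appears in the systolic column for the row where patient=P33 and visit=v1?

Unpivoting turns each (patient, wide-column) pair into one long row.
The wide cell at row P33, column v1 holds 40, so the long row (P33, v1) has systolic=40.

40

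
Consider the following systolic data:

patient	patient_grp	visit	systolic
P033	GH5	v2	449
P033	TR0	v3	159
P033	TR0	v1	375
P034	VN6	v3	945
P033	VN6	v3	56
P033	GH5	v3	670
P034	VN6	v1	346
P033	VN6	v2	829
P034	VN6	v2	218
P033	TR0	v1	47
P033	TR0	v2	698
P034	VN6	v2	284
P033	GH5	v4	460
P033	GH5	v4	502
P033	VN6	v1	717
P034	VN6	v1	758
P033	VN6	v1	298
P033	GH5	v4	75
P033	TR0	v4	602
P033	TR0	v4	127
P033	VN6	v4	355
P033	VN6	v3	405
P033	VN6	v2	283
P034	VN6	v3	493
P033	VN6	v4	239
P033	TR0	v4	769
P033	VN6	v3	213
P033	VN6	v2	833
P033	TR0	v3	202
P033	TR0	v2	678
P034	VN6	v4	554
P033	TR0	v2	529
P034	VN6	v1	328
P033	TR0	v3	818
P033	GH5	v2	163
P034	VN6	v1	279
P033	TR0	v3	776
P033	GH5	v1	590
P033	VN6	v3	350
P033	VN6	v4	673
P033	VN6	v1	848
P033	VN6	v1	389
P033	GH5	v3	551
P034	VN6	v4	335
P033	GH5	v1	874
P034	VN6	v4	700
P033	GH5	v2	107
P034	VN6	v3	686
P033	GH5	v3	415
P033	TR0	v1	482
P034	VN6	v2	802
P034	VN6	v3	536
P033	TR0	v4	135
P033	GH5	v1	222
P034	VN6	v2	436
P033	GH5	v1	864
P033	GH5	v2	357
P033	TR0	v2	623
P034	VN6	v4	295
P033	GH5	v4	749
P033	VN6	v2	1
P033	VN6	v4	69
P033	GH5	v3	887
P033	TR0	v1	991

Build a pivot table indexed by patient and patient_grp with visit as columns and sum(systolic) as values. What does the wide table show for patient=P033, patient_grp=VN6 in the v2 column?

Rows with patient=P033, patient_grp=VN6 and visit=v2: systolic values are 829, 283, 833, 1.
829 + 283 + 833 + 1 = 1946.

1946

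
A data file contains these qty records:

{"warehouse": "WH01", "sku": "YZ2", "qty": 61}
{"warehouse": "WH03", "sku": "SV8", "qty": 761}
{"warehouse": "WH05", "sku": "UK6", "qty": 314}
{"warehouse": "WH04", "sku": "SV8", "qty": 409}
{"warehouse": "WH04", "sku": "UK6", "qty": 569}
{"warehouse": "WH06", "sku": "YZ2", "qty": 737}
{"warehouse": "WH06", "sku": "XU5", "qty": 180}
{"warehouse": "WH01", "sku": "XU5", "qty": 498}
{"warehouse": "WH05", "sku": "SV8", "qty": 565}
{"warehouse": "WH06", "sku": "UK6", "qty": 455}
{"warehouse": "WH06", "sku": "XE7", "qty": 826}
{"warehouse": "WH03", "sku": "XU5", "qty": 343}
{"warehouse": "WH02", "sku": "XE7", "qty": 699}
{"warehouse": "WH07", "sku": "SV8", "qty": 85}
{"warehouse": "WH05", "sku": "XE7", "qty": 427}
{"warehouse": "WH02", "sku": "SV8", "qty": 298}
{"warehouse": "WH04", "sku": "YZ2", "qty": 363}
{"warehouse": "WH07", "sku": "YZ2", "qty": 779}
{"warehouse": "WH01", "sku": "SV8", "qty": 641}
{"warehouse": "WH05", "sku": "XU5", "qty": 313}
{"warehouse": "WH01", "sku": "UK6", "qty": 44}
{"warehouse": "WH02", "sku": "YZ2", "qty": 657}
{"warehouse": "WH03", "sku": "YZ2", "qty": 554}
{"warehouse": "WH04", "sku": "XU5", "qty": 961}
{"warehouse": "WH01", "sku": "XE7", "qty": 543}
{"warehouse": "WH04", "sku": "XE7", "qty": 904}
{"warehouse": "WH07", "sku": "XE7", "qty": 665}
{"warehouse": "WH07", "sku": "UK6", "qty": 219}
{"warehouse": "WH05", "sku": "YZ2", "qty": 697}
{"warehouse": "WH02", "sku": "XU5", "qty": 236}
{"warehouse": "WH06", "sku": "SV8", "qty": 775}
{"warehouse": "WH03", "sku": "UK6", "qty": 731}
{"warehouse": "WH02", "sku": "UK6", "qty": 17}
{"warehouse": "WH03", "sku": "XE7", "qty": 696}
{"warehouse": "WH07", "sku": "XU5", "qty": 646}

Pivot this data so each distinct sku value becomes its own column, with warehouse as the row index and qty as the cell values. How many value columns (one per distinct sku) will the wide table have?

5 distinct sku values: SV8, XE7, XU5, UK6, YZ2.

5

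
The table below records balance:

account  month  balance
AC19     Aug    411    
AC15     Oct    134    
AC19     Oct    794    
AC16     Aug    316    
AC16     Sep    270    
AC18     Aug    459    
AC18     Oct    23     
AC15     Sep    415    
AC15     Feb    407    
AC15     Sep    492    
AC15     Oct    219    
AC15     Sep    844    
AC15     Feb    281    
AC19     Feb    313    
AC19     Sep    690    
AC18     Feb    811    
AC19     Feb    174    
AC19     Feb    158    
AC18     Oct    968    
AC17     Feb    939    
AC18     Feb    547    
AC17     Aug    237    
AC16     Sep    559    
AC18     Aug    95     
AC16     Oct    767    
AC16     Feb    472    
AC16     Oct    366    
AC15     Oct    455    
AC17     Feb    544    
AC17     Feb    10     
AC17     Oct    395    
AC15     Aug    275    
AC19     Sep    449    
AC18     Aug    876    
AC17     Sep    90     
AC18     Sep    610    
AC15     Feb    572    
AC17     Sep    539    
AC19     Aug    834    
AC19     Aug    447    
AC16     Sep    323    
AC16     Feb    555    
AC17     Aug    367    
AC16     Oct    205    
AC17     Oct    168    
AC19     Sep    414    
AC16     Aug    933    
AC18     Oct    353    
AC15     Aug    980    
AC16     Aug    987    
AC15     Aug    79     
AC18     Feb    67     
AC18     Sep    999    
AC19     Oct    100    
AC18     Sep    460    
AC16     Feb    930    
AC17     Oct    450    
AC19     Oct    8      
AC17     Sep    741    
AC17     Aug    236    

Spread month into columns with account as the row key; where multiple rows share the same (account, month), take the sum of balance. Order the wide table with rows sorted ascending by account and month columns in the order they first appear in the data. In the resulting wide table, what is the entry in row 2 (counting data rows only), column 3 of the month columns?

1152

With rows sorted ascending by account, row 2 is account=AC16. month columns in first-appearance order: Aug, Oct, Sep, Feb; column 3 is Sep.
Long rows with account=AC16, month=Sep: 270 + 559 + 323 = 1152.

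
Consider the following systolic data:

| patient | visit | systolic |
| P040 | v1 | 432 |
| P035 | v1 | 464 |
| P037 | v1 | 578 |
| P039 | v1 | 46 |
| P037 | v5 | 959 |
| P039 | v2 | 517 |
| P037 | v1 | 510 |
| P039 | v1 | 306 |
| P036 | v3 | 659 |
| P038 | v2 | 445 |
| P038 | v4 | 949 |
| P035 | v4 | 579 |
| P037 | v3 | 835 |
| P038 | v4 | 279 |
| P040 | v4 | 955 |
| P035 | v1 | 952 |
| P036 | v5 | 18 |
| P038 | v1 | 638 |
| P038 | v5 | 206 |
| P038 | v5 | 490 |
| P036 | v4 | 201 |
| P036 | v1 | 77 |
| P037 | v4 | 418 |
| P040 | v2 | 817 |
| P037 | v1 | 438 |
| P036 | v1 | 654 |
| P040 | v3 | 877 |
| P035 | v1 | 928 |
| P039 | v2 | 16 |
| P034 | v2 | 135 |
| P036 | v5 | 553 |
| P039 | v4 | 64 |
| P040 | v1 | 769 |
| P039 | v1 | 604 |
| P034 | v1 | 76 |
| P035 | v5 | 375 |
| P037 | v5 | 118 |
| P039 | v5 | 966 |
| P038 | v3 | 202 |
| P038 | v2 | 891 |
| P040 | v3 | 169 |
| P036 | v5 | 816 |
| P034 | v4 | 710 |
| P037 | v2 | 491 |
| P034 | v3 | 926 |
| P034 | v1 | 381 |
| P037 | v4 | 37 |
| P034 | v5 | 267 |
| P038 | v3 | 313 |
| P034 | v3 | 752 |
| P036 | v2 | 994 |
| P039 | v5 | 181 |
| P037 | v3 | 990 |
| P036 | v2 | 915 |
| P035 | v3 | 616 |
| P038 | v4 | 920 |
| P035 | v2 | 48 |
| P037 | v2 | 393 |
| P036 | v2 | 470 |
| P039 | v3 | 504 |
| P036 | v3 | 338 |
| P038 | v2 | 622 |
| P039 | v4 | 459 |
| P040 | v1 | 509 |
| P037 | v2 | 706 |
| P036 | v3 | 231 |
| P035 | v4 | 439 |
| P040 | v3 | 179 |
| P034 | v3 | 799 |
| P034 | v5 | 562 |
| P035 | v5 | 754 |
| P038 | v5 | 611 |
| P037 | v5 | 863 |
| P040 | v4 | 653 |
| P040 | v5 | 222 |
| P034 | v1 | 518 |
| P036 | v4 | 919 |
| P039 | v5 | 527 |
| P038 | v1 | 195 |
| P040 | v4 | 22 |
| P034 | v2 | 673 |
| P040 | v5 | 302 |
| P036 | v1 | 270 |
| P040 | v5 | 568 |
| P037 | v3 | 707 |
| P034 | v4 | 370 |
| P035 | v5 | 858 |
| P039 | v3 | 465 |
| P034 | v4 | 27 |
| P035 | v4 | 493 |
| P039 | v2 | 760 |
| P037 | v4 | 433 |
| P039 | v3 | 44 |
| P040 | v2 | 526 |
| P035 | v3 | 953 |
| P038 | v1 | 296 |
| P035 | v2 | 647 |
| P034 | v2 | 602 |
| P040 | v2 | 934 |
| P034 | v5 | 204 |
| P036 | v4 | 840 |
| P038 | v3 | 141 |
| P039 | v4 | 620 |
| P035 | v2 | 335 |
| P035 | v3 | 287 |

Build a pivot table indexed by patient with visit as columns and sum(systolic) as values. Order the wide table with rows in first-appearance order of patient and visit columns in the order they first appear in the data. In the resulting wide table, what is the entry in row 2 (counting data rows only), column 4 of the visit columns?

With rows in first-appearance order of patient, row 2 is patient=P035. visit columns in first-appearance order: v1, v5, v2, v3, v4; column 4 is v3.
Long rows with patient=P035, visit=v3: 616 + 953 + 287 = 1856.

1856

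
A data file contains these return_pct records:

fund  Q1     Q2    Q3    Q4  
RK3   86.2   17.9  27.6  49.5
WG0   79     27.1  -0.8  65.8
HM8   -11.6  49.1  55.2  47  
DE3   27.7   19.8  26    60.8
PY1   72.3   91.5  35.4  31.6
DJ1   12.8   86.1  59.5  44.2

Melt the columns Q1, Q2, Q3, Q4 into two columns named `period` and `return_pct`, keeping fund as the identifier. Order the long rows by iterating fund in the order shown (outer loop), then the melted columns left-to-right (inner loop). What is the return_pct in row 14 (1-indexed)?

19.8

24 rows total (6 × 4). Row 14: index ⌊(14-1)/4⌋ = 3 into fund → DE3; (14-1) mod 4 = 1 into the melted columns → Q2.
So row 14 is (DE3, Q2, 19.8); return_pct = 19.8.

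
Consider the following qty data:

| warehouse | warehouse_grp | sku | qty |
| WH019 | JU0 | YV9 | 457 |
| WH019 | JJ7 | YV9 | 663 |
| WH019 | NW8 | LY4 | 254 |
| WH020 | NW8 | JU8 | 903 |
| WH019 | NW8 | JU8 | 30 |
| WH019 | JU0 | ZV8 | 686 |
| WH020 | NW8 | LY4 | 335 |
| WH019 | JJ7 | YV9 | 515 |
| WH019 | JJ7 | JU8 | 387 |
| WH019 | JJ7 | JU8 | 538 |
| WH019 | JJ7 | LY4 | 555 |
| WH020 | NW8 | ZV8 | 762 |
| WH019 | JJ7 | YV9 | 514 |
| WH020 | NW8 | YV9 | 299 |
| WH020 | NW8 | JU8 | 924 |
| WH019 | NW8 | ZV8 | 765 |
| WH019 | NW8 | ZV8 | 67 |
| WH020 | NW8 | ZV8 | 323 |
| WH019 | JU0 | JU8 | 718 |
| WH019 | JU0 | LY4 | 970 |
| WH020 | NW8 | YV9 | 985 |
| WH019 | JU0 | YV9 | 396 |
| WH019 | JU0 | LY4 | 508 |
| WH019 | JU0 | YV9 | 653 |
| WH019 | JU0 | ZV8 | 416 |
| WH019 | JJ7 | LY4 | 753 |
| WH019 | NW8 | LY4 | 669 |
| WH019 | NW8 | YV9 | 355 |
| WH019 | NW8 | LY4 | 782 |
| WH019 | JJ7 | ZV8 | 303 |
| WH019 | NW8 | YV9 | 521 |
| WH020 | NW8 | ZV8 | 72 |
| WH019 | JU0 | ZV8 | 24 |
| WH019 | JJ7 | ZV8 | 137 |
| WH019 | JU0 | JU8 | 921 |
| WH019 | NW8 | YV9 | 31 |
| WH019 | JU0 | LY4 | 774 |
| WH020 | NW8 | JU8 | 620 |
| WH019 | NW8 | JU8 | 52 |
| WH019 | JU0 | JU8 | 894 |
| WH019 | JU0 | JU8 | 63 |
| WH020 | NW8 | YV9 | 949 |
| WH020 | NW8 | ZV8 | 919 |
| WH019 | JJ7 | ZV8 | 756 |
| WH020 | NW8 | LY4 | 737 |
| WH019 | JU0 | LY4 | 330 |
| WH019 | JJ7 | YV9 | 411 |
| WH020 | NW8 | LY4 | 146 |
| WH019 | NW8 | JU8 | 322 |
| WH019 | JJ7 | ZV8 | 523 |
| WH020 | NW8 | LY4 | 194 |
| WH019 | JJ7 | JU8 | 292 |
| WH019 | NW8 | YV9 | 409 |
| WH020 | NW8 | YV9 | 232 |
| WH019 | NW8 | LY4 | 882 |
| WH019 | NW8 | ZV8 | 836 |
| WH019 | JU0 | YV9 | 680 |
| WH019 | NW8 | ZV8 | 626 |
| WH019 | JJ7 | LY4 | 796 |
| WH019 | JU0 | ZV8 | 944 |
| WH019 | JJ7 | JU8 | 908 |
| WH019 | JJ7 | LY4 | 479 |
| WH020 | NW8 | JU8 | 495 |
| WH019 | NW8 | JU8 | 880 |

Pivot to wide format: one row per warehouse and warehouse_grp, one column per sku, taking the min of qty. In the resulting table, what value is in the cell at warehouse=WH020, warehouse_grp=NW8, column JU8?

495

Rows with warehouse=WH020, warehouse_grp=NW8 and sku=JU8: qty values are 903, 924, 620, 495.
min(903, 924, 620, 495) = 495.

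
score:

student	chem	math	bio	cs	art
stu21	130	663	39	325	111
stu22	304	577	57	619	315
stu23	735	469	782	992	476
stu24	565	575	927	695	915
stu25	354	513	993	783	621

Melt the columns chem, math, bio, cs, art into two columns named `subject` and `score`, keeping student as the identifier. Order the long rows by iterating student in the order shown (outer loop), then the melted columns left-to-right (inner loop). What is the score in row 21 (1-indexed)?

25 rows total (5 × 5). Row 21: index ⌊(21-1)/5⌋ = 4 into student → stu25; (21-1) mod 5 = 0 into the melted columns → chem.
So row 21 is (stu25, chem, 354); score = 354.

354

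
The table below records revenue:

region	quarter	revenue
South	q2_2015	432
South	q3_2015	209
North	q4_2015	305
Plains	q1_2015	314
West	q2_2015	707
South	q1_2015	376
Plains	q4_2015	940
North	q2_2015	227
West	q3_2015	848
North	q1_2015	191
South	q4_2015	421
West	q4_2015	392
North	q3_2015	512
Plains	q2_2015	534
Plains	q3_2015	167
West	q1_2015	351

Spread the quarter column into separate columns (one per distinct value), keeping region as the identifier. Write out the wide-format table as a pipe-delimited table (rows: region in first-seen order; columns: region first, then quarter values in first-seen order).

Columns: region plus the 4 distinct quarter values (q2_2015, q3_2015, q4_2015, q1_2015).
For example, row South column q2_2015 takes revenue=432 from the long row (South, q2_2015).

| region | q2_2015 | q3_2015 | q4_2015 | q1_2015 |
| South | 432 | 209 | 421 | 376 |
| North | 227 | 512 | 305 | 191 |
| Plains | 534 | 167 | 940 | 314 |
| West | 707 | 848 | 392 | 351 |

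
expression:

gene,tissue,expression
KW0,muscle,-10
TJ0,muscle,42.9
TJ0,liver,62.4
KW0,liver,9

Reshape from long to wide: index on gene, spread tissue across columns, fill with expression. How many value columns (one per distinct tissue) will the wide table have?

2 distinct tissue values: muscle, liver.

2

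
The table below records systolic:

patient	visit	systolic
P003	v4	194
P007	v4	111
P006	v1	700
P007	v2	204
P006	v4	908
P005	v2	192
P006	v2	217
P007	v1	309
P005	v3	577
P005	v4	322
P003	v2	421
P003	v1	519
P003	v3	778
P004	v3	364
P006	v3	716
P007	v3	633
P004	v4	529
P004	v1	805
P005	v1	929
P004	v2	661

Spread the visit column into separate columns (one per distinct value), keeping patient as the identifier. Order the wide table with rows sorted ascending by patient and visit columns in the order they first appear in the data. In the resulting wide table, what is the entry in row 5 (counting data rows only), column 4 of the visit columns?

With rows sorted ascending by patient, row 5 is patient=P007. visit columns in first-appearance order: v4, v1, v2, v3; column 4 is v3.
Long rows with patient=P007, visit=v3: systolic = 633.

633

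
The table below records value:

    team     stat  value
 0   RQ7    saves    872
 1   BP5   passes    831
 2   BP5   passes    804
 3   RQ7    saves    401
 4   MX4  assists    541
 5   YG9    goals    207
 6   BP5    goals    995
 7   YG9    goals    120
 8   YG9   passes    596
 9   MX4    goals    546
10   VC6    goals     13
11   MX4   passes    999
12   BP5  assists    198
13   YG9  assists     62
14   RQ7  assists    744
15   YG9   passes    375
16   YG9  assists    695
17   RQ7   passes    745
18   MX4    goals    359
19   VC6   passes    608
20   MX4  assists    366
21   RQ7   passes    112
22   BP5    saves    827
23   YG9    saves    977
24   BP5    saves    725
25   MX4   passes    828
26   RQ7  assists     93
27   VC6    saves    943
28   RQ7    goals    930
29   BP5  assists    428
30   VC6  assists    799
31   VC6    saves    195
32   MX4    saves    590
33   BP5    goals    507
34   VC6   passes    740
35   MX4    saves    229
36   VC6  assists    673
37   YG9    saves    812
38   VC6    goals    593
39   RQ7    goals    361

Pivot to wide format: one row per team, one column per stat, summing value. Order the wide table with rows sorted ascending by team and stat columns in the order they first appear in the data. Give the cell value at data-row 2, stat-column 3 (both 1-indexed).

With rows sorted ascending by team, row 2 is team=MX4. stat columns in first-appearance order: saves, passes, assists, goals; column 3 is assists.
Long rows with team=MX4, stat=assists: 541 + 366 = 907.

907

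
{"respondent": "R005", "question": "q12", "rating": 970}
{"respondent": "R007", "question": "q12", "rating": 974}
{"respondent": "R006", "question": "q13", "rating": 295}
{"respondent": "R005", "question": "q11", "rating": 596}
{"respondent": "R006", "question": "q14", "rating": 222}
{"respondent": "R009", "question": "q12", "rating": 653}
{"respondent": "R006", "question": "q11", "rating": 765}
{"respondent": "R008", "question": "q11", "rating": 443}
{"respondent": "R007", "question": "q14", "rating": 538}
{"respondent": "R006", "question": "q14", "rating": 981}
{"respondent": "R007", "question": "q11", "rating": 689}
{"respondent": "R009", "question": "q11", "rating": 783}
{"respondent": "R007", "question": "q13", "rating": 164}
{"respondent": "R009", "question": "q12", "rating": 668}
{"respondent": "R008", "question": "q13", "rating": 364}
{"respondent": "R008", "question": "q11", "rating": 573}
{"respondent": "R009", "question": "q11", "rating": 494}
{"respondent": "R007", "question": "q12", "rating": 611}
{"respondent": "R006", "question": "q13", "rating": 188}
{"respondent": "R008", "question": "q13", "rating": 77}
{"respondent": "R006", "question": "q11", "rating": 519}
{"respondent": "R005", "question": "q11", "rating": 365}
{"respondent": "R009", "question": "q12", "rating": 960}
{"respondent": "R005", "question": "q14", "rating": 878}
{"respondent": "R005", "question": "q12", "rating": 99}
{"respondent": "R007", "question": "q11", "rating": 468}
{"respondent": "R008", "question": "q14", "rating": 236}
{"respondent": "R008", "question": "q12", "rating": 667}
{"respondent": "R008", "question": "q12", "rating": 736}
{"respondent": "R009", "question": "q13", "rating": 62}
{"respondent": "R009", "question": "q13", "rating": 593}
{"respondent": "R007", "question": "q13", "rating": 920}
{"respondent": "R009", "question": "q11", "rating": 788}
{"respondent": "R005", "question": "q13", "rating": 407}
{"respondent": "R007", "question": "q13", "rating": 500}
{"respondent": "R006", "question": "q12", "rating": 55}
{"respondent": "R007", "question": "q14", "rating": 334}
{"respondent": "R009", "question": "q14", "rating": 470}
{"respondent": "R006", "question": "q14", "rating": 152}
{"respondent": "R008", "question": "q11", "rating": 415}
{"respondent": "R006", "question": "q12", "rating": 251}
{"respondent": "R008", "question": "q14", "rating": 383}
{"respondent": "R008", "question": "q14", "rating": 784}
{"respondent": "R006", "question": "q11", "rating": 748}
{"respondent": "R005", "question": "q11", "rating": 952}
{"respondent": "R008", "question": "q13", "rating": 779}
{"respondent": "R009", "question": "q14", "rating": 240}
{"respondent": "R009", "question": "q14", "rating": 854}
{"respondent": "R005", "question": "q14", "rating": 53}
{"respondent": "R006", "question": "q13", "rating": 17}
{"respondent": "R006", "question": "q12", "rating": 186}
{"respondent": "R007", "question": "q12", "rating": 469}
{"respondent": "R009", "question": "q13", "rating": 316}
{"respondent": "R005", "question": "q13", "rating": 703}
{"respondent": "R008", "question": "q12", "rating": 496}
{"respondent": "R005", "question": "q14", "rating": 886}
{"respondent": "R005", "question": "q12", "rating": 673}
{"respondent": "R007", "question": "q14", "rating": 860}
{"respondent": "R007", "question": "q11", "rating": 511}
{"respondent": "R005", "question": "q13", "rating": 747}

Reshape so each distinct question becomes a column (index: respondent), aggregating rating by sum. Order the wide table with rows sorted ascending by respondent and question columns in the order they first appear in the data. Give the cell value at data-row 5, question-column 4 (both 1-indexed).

With rows sorted ascending by respondent, row 5 is respondent=R009. question columns in first-appearance order: q12, q13, q11, q14; column 4 is q14.
Long rows with respondent=R009, question=q14: 470 + 240 + 854 = 1564.

1564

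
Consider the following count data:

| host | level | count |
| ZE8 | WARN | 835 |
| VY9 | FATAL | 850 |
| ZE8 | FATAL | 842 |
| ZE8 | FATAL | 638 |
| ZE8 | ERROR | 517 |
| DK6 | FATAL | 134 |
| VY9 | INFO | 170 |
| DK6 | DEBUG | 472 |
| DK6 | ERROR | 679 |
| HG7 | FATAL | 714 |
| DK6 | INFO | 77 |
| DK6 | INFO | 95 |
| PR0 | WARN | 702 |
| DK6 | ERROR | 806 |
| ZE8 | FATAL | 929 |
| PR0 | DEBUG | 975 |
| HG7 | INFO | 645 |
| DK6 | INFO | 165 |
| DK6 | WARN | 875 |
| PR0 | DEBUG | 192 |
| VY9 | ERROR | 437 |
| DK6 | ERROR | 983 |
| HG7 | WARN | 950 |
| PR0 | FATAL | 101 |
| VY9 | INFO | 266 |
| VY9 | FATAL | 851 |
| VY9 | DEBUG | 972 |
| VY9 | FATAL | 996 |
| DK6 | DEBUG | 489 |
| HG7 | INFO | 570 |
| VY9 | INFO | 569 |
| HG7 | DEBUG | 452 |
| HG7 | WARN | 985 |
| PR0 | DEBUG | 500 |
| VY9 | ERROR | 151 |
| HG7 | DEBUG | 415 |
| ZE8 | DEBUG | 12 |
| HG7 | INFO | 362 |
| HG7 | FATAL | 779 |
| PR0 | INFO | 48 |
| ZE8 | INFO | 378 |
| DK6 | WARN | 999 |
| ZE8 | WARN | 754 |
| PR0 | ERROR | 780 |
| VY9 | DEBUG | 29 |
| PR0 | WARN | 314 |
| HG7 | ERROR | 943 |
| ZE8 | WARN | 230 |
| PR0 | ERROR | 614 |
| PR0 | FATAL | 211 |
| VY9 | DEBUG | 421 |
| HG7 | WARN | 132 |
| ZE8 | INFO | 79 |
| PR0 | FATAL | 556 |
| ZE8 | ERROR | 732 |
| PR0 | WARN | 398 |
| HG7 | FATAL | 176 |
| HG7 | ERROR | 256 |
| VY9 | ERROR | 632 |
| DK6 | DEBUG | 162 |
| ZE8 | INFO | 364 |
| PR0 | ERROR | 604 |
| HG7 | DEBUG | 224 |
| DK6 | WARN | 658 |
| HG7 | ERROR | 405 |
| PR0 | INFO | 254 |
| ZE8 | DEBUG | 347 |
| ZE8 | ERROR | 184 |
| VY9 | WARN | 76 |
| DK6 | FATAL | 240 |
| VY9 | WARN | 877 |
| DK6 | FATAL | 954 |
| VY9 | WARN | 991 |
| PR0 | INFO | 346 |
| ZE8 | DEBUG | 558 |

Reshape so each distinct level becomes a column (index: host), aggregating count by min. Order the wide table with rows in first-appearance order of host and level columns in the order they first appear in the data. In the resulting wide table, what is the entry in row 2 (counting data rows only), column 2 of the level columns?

850

With rows in first-appearance order of host, row 2 is host=VY9. level columns in first-appearance order: WARN, FATAL, ERROR, INFO, DEBUG; column 2 is FATAL.
Long rows with host=VY9, level=FATAL: min(850, 851, 996) = 850.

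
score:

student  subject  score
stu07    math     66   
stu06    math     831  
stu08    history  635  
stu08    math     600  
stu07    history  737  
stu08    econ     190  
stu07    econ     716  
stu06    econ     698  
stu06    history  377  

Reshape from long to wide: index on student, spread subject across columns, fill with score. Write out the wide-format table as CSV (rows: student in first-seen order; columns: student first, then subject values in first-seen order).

student,math,history,econ
stu07,66,737,716
stu06,831,377,698
stu08,600,635,190

Columns: student plus the 3 distinct subject values (math, history, econ).
For example, row stu07 column math takes score=66 from the long row (stu07, math).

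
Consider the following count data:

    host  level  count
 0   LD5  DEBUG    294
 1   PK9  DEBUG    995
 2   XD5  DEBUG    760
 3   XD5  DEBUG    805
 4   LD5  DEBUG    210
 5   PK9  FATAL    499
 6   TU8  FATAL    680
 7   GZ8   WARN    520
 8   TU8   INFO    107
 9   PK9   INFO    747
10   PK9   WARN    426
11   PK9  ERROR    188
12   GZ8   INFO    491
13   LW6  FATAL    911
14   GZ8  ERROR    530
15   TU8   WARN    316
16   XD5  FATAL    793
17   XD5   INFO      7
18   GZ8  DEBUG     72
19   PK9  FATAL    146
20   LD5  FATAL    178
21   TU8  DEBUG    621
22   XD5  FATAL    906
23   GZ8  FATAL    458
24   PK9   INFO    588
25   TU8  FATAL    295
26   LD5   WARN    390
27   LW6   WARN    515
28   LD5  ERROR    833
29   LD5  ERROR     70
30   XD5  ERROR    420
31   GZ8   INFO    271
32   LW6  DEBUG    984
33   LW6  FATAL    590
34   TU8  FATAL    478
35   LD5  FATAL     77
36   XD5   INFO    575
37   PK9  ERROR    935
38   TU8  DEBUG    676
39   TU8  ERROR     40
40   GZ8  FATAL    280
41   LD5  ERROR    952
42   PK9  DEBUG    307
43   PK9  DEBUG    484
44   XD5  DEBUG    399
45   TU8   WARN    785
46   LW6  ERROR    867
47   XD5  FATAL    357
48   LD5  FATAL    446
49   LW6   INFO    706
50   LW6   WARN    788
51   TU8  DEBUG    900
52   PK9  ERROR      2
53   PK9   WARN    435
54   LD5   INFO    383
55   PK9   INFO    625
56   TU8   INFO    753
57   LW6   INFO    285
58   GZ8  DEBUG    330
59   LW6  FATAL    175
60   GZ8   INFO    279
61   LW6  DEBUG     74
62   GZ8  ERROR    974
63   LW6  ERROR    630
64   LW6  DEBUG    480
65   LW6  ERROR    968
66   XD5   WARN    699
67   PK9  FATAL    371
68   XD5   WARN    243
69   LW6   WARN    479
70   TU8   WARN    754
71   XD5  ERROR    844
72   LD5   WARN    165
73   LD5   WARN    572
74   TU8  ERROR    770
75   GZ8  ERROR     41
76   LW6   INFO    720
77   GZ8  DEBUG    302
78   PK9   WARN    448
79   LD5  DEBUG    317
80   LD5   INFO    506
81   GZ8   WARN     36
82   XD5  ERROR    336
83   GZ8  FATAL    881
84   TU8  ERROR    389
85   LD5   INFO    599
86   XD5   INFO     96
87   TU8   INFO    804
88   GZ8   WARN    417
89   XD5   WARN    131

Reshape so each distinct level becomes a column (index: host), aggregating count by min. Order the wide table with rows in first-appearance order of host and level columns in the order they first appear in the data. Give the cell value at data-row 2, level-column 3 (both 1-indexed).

426

With rows in first-appearance order of host, row 2 is host=PK9. level columns in first-appearance order: DEBUG, FATAL, WARN, INFO, ERROR; column 3 is WARN.
Long rows with host=PK9, level=WARN: min(426, 435, 448) = 426.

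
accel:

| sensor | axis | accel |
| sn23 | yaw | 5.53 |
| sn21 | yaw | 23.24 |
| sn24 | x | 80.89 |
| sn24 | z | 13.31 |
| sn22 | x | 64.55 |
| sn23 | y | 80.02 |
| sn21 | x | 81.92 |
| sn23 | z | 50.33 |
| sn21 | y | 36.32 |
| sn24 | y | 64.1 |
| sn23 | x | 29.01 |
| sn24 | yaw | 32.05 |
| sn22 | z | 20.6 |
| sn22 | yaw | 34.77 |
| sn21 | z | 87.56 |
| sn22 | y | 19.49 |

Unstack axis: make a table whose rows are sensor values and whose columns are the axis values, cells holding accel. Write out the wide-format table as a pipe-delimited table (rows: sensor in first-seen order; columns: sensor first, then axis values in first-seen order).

| sensor | yaw | x | z | y |
| sn23 | 5.53 | 29.01 | 50.33 | 80.02 |
| sn21 | 23.24 | 81.92 | 87.56 | 36.32 |
| sn24 | 32.05 | 80.89 | 13.31 | 64.1 |
| sn22 | 34.77 | 64.55 | 20.6 | 19.49 |

Columns: sensor plus the 4 distinct axis values (yaw, x, z, y).
For example, row sn23 column yaw takes accel=5.53 from the long row (sn23, yaw).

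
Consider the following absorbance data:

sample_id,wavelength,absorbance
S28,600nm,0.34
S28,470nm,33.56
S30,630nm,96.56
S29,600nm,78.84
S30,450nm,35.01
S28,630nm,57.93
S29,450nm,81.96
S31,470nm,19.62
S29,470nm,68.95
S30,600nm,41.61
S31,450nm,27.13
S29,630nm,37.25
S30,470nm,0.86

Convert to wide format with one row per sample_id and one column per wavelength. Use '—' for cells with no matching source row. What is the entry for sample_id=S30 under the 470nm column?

0.86

The long row with sample_id=S30, wavelength=470nm has absorbance=0.86.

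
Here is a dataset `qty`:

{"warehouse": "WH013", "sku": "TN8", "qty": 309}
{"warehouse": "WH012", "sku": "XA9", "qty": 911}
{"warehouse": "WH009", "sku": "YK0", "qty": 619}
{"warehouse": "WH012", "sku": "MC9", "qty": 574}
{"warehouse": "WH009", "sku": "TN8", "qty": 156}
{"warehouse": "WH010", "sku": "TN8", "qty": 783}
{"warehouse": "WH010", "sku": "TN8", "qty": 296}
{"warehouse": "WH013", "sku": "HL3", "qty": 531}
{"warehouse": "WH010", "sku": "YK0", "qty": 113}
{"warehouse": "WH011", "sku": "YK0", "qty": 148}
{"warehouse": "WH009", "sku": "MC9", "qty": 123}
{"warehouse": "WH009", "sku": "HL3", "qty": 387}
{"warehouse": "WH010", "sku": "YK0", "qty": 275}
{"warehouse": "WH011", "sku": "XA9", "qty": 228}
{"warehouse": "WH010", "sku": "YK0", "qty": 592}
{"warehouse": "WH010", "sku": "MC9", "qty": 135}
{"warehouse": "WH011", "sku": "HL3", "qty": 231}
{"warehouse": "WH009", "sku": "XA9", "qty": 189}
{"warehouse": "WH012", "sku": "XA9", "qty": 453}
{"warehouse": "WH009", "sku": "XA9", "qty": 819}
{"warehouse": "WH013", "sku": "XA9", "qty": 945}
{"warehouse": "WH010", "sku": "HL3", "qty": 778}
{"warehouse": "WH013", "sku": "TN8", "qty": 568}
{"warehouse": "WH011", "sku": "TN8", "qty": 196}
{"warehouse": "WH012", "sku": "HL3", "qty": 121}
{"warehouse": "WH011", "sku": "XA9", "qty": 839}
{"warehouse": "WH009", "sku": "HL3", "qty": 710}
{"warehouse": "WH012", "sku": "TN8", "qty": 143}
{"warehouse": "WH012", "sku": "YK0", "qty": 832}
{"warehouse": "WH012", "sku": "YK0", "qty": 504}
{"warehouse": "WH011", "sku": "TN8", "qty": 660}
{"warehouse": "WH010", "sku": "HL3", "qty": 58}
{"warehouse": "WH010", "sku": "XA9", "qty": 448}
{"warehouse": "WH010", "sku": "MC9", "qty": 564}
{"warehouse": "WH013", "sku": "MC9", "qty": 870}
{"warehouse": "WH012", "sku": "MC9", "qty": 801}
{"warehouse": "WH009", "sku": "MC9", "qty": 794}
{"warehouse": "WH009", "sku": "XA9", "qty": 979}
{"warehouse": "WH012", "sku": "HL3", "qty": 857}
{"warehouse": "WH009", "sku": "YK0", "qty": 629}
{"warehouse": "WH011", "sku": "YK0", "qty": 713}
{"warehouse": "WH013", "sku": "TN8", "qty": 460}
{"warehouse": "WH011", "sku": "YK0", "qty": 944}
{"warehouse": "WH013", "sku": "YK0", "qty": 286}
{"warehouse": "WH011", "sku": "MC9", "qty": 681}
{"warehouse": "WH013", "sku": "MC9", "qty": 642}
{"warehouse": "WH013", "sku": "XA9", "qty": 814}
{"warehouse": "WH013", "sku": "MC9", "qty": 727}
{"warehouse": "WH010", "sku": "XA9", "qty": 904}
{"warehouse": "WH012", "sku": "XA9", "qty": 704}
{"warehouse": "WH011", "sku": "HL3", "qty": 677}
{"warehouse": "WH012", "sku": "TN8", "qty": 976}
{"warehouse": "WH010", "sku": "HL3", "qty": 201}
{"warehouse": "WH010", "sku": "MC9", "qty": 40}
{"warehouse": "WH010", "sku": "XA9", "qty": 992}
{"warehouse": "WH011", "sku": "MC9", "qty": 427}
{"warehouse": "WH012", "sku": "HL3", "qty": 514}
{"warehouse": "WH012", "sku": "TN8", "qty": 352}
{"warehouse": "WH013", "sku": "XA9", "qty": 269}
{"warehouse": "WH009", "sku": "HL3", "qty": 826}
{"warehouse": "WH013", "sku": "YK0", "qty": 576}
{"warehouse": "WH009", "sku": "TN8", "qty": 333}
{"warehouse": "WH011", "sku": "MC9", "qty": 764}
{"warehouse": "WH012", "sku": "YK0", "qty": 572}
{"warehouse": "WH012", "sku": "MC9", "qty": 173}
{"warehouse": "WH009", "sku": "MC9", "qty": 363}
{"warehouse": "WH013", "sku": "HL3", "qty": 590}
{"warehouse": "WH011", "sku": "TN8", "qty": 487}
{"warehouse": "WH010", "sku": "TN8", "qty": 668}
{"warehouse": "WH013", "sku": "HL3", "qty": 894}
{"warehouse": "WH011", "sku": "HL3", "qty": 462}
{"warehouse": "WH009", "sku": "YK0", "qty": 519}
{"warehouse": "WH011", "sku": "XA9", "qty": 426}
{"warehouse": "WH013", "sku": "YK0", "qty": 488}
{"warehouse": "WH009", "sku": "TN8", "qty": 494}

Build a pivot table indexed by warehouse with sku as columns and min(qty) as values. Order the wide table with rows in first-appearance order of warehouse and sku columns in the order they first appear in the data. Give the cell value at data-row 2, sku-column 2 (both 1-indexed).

With rows in first-appearance order of warehouse, row 2 is warehouse=WH012. sku columns in first-appearance order: TN8, XA9, YK0, MC9, HL3; column 2 is XA9.
Long rows with warehouse=WH012, sku=XA9: min(911, 453, 704) = 453.

453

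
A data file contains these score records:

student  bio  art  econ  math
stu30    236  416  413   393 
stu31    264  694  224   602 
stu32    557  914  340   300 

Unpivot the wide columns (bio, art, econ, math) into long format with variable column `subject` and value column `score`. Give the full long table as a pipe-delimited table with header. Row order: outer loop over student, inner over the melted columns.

Each (student, column) pair becomes one row: 3 × 4 = 12 rows.
For example, (stu30, bio) → score=236.

| student | subject | score |
| stu30 | bio | 236 |
| stu30 | art | 416 |
| stu30 | econ | 413 |
| stu30 | math | 393 |
| stu31 | bio | 264 |
| stu31 | art | 694 |
| stu31 | econ | 224 |
| stu31 | math | 602 |
| stu32 | bio | 557 |
| stu32 | art | 914 |
| stu32 | econ | 340 |
| stu32 | math | 300 |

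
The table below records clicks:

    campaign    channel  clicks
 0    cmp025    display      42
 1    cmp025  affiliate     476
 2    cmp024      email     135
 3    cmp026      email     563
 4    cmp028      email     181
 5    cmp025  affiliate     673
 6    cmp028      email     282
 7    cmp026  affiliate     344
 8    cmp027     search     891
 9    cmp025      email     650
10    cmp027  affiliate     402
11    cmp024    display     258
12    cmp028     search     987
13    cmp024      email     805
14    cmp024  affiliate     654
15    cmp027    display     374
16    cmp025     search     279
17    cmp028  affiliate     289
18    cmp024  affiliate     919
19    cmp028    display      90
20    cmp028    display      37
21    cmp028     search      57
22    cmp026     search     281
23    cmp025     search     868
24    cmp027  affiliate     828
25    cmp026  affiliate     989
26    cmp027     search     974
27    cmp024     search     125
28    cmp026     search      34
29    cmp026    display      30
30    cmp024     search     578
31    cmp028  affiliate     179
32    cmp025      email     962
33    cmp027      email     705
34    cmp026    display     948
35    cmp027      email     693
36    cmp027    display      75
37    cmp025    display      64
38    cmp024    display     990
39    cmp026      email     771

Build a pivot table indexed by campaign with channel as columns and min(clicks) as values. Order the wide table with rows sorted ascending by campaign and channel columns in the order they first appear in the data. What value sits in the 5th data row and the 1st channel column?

With rows sorted ascending by campaign, row 5 is campaign=cmp028. channel columns in first-appearance order: display, affiliate, email, search; column 1 is display.
Long rows with campaign=cmp028, channel=display: min(90, 37) = 37.

37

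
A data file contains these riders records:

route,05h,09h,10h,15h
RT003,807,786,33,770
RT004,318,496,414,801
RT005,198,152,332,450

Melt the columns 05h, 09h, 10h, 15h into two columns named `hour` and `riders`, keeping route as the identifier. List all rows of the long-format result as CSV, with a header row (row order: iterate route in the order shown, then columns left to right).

Each (route, column) pair becomes one row: 3 × 4 = 12 rows.
For example, (RT003, 05h) → riders=807.

route,hour,riders
RT003,05h,807
RT003,09h,786
RT003,10h,33
RT003,15h,770
RT004,05h,318
RT004,09h,496
RT004,10h,414
RT004,15h,801
RT005,05h,198
RT005,09h,152
RT005,10h,332
RT005,15h,450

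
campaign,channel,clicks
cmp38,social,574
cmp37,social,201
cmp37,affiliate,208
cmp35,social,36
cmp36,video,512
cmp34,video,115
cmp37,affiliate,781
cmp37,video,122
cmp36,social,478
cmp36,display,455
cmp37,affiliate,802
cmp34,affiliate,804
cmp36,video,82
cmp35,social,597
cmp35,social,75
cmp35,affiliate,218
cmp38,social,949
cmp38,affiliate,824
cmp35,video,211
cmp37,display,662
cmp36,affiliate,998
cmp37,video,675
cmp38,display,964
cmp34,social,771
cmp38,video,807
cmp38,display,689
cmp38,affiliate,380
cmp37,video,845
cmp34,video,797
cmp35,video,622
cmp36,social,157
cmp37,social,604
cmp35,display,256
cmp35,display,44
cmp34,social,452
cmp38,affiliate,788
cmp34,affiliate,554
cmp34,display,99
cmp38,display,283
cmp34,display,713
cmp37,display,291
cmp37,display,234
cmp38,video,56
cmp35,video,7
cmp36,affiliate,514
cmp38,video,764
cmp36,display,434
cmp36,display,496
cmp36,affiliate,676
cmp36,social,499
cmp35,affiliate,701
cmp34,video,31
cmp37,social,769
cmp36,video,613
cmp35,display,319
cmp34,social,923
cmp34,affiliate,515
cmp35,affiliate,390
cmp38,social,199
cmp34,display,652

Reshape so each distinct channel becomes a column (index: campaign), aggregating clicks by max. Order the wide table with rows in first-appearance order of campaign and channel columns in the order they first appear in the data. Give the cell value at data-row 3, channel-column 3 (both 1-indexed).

622

With rows in first-appearance order of campaign, row 3 is campaign=cmp35. channel columns in first-appearance order: social, affiliate, video, display; column 3 is video.
Long rows with campaign=cmp35, channel=video: max(211, 622, 7) = 622.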